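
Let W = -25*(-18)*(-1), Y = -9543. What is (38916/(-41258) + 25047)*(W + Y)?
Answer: -5163134324265/20629 ≈ -2.5029e+8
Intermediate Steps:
W = -450 (W = 450*(-1) = -450)
(38916/(-41258) + 25047)*(W + Y) = (38916/(-41258) + 25047)*(-450 - 9543) = (38916*(-1/41258) + 25047)*(-9993) = (-19458/20629 + 25047)*(-9993) = (516675105/20629)*(-9993) = -5163134324265/20629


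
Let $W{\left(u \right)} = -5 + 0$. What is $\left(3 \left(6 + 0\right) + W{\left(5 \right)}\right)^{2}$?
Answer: $169$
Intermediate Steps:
$W{\left(u \right)} = -5$
$\left(3 \left(6 + 0\right) + W{\left(5 \right)}\right)^{2} = \left(3 \left(6 + 0\right) - 5\right)^{2} = \left(3 \cdot 6 - 5\right)^{2} = \left(18 - 5\right)^{2} = 13^{2} = 169$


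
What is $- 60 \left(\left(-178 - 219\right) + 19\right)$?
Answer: $22680$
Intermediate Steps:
$- 60 \left(\left(-178 - 219\right) + 19\right) = - 60 \left(-397 + 19\right) = \left(-60\right) \left(-378\right) = 22680$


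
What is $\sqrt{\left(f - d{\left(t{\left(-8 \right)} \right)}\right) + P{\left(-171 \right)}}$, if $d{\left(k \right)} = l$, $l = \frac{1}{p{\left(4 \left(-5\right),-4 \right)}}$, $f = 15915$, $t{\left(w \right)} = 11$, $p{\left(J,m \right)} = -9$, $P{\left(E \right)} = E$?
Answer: $\frac{\sqrt{141697}}{3} \approx 125.48$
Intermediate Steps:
$l = - \frac{1}{9}$ ($l = \frac{1}{-9} = - \frac{1}{9} \approx -0.11111$)
$d{\left(k \right)} = - \frac{1}{9}$
$\sqrt{\left(f - d{\left(t{\left(-8 \right)} \right)}\right) + P{\left(-171 \right)}} = \sqrt{\left(15915 - - \frac{1}{9}\right) - 171} = \sqrt{\left(15915 + \frac{1}{9}\right) - 171} = \sqrt{\frac{143236}{9} - 171} = \sqrt{\frac{141697}{9}} = \frac{\sqrt{141697}}{3}$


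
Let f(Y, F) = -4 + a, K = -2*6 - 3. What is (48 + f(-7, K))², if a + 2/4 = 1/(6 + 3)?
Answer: 616225/324 ≈ 1901.9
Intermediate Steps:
a = -7/18 (a = -½ + 1/(6 + 3) = -½ + 1/9 = -½ + ⅑ = -7/18 ≈ -0.38889)
K = -15 (K = -12 - 3 = -15)
f(Y, F) = -79/18 (f(Y, F) = -4 - 7/18 = -79/18)
(48 + f(-7, K))² = (48 - 79/18)² = (785/18)² = 616225/324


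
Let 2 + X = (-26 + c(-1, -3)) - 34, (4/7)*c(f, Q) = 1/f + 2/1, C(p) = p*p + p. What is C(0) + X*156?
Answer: -9399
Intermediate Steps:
C(p) = p + p**2 (C(p) = p**2 + p = p + p**2)
c(f, Q) = 7/2 + 7/(4*f) (c(f, Q) = 7*(1/f + 2/1)/4 = 7*(1/f + 2*1)/4 = 7*(1/f + 2)/4 = 7*(2 + 1/f)/4 = 7/2 + 7/(4*f))
X = -241/4 (X = -2 + ((-26 + (7/4)*(1 + 2*(-1))/(-1)) - 34) = -2 + ((-26 + (7/4)*(-1)*(1 - 2)) - 34) = -2 + ((-26 + (7/4)*(-1)*(-1)) - 34) = -2 + ((-26 + 7/4) - 34) = -2 + (-97/4 - 34) = -2 - 233/4 = -241/4 ≈ -60.250)
C(0) + X*156 = 0*(1 + 0) - 241/4*156 = 0*1 - 9399 = 0 - 9399 = -9399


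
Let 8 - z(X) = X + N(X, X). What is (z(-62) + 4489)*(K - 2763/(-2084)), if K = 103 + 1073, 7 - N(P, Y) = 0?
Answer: 2792136486/521 ≈ 5.3592e+6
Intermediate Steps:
N(P, Y) = 7 (N(P, Y) = 7 - 1*0 = 7 + 0 = 7)
K = 1176
z(X) = 1 - X (z(X) = 8 - (X + 7) = 8 - (7 + X) = 8 + (-7 - X) = 1 - X)
(z(-62) + 4489)*(K - 2763/(-2084)) = ((1 - 1*(-62)) + 4489)*(1176 - 2763/(-2084)) = ((1 + 62) + 4489)*(1176 - 2763*(-1/2084)) = (63 + 4489)*(1176 + 2763/2084) = 4552*(2453547/2084) = 2792136486/521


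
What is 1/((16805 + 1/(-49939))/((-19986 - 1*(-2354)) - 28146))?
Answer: -1143053771/419612447 ≈ -2.7241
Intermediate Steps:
1/((16805 + 1/(-49939))/((-19986 - 1*(-2354)) - 28146)) = 1/((16805 - 1/49939)/((-19986 + 2354) - 28146)) = 1/(839224894/(49939*(-17632 - 28146))) = 1/((839224894/49939)/(-45778)) = 1/((839224894/49939)*(-1/45778)) = 1/(-419612447/1143053771) = -1143053771/419612447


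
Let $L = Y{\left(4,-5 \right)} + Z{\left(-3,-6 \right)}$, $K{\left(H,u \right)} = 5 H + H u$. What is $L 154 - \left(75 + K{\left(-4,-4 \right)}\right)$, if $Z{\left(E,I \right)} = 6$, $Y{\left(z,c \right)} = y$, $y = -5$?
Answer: $83$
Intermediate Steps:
$Y{\left(z,c \right)} = -5$
$L = 1$ ($L = -5 + 6 = 1$)
$L 154 - \left(75 + K{\left(-4,-4 \right)}\right) = 1 \cdot 154 - \left(75 - 4 \left(5 - 4\right)\right) = 154 - \left(75 - 4\right) = 154 - 71 = 83$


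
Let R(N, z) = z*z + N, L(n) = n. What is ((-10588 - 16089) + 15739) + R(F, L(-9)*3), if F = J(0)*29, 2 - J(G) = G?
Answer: -10151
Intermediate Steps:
J(G) = 2 - G
F = 58 (F = (2 - 1*0)*29 = (2 + 0)*29 = 2*29 = 58)
R(N, z) = N + z**2 (R(N, z) = z**2 + N = N + z**2)
((-10588 - 16089) + 15739) + R(F, L(-9)*3) = ((-10588 - 16089) + 15739) + (58 + (-9*3)**2) = (-26677 + 15739) + (58 + (-27)**2) = -10938 + (58 + 729) = -10938 + 787 = -10151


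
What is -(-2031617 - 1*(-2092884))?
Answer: -61267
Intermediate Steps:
-(-2031617 - 1*(-2092884)) = -(-2031617 + 2092884) = -1*61267 = -61267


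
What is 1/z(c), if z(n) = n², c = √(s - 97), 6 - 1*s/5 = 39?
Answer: -1/262 ≈ -0.0038168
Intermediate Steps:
s = -165 (s = 30 - 5*39 = 30 - 195 = -165)
c = I*√262 (c = √(-165 - 97) = √(-262) = I*√262 ≈ 16.186*I)
1/z(c) = 1/((I*√262)²) = 1/(-262) = -1/262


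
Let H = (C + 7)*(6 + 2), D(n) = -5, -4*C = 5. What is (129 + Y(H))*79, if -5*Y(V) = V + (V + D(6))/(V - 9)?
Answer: 1747638/185 ≈ 9446.7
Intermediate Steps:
C = -5/4 (C = -¼*5 = -5/4 ≈ -1.2500)
H = 46 (H = (-5/4 + 7)*(6 + 2) = (23/4)*8 = 46)
Y(V) = -V/5 - (-5 + V)/(5*(-9 + V)) (Y(V) = -(V + (V - 5)/(V - 9))/5 = -(V + (-5 + V)/(-9 + V))/5 = -V/5 - (-5 + V)/(5*(-9 + V)))
(129 + Y(H))*79 = (129 + (5 - 1*46² + 8*46)/(5*(-9 + 46)))*79 = (129 + (⅕)*(5 - 1*2116 + 368)/37)*79 = (129 + (⅕)*(1/37)*(5 - 2116 + 368))*79 = (129 + (⅕)*(1/37)*(-1743))*79 = (129 - 1743/185)*79 = (22122/185)*79 = 1747638/185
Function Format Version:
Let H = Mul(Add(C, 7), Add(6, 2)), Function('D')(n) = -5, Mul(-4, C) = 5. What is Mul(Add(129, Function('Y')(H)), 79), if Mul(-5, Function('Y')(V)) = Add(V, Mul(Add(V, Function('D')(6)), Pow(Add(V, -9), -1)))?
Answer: Rational(1747638, 185) ≈ 9446.7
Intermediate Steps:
C = Rational(-5, 4) (C = Mul(Rational(-1, 4), 5) = Rational(-5, 4) ≈ -1.2500)
H = 46 (H = Mul(Add(Rational(-5, 4), 7), Add(6, 2)) = Mul(Rational(23, 4), 8) = 46)
Function('Y')(V) = Add(Mul(Rational(-1, 5), V), Mul(Rational(-1, 5), Pow(Add(-9, V), -1), Add(-5, V))) (Function('Y')(V) = Mul(Rational(-1, 5), Add(V, Mul(Add(V, -5), Pow(Add(V, -9), -1)))) = Mul(Rational(-1, 5), Add(V, Mul(Add(-5, V), Pow(Add(-9, V), -1)))) = Mul(Rational(-1, 5), Add(V, Mul(Pow(Add(-9, V), -1), Add(-5, V)))) = Add(Mul(Rational(-1, 5), V), Mul(Rational(-1, 5), Pow(Add(-9, V), -1), Add(-5, V))))
Mul(Add(129, Function('Y')(H)), 79) = Mul(Add(129, Mul(Rational(1, 5), Pow(Add(-9, 46), -1), Add(5, Mul(-1, Pow(46, 2)), Mul(8, 46)))), 79) = Mul(Add(129, Mul(Rational(1, 5), Pow(37, -1), Add(5, Mul(-1, 2116), 368))), 79) = Mul(Add(129, Mul(Rational(1, 5), Rational(1, 37), Add(5, -2116, 368))), 79) = Mul(Add(129, Mul(Rational(1, 5), Rational(1, 37), -1743)), 79) = Mul(Add(129, Rational(-1743, 185)), 79) = Mul(Rational(22122, 185), 79) = Rational(1747638, 185)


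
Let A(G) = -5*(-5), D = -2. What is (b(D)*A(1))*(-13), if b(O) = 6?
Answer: -1950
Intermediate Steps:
A(G) = 25
(b(D)*A(1))*(-13) = (6*25)*(-13) = 150*(-13) = -1950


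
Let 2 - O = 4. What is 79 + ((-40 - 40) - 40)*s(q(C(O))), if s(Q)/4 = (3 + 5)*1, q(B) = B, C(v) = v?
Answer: -3761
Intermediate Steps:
O = -2 (O = 2 - 1*4 = 2 - 4 = -2)
s(Q) = 32 (s(Q) = 4*((3 + 5)*1) = 4*(8*1) = 4*8 = 32)
79 + ((-40 - 40) - 40)*s(q(C(O))) = 79 + ((-40 - 40) - 40)*32 = 79 + (-80 - 40)*32 = 79 - 120*32 = 79 - 3840 = -3761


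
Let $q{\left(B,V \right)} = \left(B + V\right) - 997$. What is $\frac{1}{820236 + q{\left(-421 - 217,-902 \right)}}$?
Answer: $\frac{1}{817699} \approx 1.2229 \cdot 10^{-6}$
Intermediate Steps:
$q{\left(B,V \right)} = -997 + B + V$
$\frac{1}{820236 + q{\left(-421 - 217,-902 \right)}} = \frac{1}{820236 - 2537} = \frac{1}{817699}$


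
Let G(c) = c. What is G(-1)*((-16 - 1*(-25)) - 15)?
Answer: 6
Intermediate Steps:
G(-1)*((-16 - 1*(-25)) - 15) = -((-16 - 1*(-25)) - 15) = -((-16 + 25) - 15) = -(9 - 15) = -1*(-6) = 6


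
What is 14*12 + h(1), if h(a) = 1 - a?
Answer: 168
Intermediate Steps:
14*12 + h(1) = 14*12 + (1 - 1*1) = 168 + (1 - 1) = 168 + 0 = 168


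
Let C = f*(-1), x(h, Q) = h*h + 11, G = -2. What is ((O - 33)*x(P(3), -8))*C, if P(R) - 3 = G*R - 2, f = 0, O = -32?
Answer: 0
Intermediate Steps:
P(R) = 1 - 2*R (P(R) = 3 + (-2*R - 2) = 3 + (-2 - 2*R) = 1 - 2*R)
x(h, Q) = 11 + h**2 (x(h, Q) = h**2 + 11 = 11 + h**2)
C = 0 (C = 0*(-1) = 0)
((O - 33)*x(P(3), -8))*C = ((-32 - 33)*(11 + (1 - 2*3)**2))*0 = -65*(11 + (1 - 6)**2)*0 = -65*(11 + (-5)**2)*0 = -65*(11 + 25)*0 = -65*36*0 = -2340*0 = 0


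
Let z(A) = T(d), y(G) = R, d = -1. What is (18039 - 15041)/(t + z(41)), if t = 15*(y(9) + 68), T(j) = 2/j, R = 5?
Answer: 2998/1093 ≈ 2.7429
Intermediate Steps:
y(G) = 5
t = 1095 (t = 15*(5 + 68) = 15*73 = 1095)
z(A) = -2 (z(A) = 2/(-1) = 2*(-1) = -2)
(18039 - 15041)/(t + z(41)) = (18039 - 15041)/(1095 - 2) = 2998/1093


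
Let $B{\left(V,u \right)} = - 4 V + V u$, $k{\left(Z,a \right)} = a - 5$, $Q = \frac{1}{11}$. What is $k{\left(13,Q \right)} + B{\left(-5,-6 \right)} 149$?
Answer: $\frac{81896}{11} \approx 7445.1$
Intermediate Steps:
$Q = \frac{1}{11} \approx 0.090909$
$k{\left(Z,a \right)} = -5 + a$
$k{\left(13,Q \right)} + B{\left(-5,-6 \right)} 149 = \left(-5 + \frac{1}{11}\right) + - 5 \left(-4 - 6\right) 149 = - \frac{54}{11} + \left(-5\right) \left(-10\right) 149 = - \frac{54}{11} + 50 \cdot 149 = - \frac{54}{11} + 7450 = \frac{81896}{11}$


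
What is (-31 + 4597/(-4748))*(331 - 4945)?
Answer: 350167995/2374 ≈ 1.4750e+5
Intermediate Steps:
(-31 + 4597/(-4748))*(331 - 4945) = (-31 + 4597*(-1/4748))*(-4614) = (-31 - 4597/4748)*(-4614) = -151785/4748*(-4614) = 350167995/2374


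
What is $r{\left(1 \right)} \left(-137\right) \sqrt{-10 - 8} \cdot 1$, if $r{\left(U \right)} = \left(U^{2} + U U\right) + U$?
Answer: $- 1233 i \sqrt{2} \approx - 1743.7 i$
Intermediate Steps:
$r{\left(U \right)} = U + 2 U^{2}$ ($r{\left(U \right)} = \left(U^{2} + U^{2}\right) + U = 2 U^{2} + U = U + 2 U^{2}$)
$r{\left(1 \right)} \left(-137\right) \sqrt{-10 - 8} \cdot 1 = 1 \left(1 + 2 \cdot 1\right) \left(-137\right) \sqrt{-10 - 8} \cdot 1 = 1 \left(1 + 2\right) \left(-137\right) \sqrt{-18} \cdot 1 = 1 \cdot 3 \left(-137\right) 3 i \sqrt{2} \cdot 1 = 3 \left(-137\right) 3 i \sqrt{2} = - 411 \cdot 3 i \sqrt{2} = - 1233 i \sqrt{2}$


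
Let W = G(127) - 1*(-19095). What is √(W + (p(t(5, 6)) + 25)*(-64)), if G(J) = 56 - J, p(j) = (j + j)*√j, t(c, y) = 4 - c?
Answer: 4*√(1089 + 8*I) ≈ 132.0 + 0.48485*I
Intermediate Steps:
p(j) = 2*j^(3/2) (p(j) = (2*j)*√j = 2*j^(3/2))
W = 19024 (W = (56 - 1*127) - 1*(-19095) = (56 - 127) + 19095 = -71 + 19095 = 19024)
√(W + (p(t(5, 6)) + 25)*(-64)) = √(19024 + (2*(4 - 1*5)^(3/2) + 25)*(-64)) = √(19024 + (2*(4 - 5)^(3/2) + 25)*(-64)) = √(19024 + (2*(-1)^(3/2) + 25)*(-64)) = √(19024 + (2*(-I) + 25)*(-64)) = √(19024 + (-2*I + 25)*(-64)) = √(19024 + (25 - 2*I)*(-64)) = √(19024 + (-1600 + 128*I)) = √(17424 + 128*I)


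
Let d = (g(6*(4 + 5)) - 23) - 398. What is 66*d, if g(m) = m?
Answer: -24222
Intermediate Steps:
d = -367 (d = (6*(4 + 5) - 23) - 398 = (6*9 - 23) - 398 = (54 - 23) - 398 = 31 - 398 = -367)
66*d = 66*(-367) = -24222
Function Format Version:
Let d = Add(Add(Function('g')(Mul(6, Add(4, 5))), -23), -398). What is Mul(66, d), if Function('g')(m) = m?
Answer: -24222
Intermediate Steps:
d = -367 (d = Add(Add(Mul(6, Add(4, 5)), -23), -398) = Add(Add(Mul(6, 9), -23), -398) = Add(Add(54, -23), -398) = Add(31, -398) = -367)
Mul(66, d) = Mul(66, -367) = -24222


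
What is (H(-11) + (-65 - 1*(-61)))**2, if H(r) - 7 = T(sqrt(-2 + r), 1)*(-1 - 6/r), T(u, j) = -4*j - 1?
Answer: 3364/121 ≈ 27.802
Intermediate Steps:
T(u, j) = -1 - 4*j
H(r) = 12 + 30/r (H(r) = 7 + (-1 - 4*1)*(-1 - 6/r) = 7 + (-1 - 4)*(-1 - 6/r) = 7 - 5*(-1 - 6/r) = 7 + (5 + 30/r) = 12 + 30/r)
(H(-11) + (-65 - 1*(-61)))**2 = ((12 + 30/(-11)) + (-65 - 1*(-61)))**2 = ((12 + 30*(-1/11)) + (-65 + 61))**2 = ((12 - 30/11) - 4)**2 = (102/11 - 4)**2 = (58/11)**2 = 3364/121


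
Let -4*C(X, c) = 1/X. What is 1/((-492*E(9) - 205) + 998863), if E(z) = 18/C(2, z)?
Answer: 1/1069506 ≈ 9.3501e-7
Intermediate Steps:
C(X, c) = -1/(4*X)
E(z) = -144 (E(z) = 18/((-1/4/2)) = 18/((-1/4*1/2)) = 18/(-1/8) = 18*(-8) = -144)
1/((-492*E(9) - 205) + 998863) = 1/((-492*(-144) - 205) + 998863) = 1/((70848 - 205) + 998863) = 1/(70643 + 998863) = 1/1069506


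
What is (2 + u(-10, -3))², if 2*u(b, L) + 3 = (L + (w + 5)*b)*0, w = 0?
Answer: ¼ ≈ 0.25000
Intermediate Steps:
u(b, L) = -3/2 (u(b, L) = -3/2 + ((L + (0 + 5)*b)*0)/2 = -3/2 + ((L + 5*b)*0)/2 = -3/2 + (½)*0 = -3/2 + 0 = -3/2)
(2 + u(-10, -3))² = (2 - 3/2)² = (½)² = ¼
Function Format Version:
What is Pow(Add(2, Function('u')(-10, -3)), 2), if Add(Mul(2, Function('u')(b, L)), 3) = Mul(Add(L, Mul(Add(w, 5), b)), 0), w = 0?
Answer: Rational(1, 4) ≈ 0.25000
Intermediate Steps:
Function('u')(b, L) = Rational(-3, 2) (Function('u')(b, L) = Add(Rational(-3, 2), Mul(Rational(1, 2), Mul(Add(L, Mul(Add(0, 5), b)), 0))) = Add(Rational(-3, 2), Mul(Rational(1, 2), Mul(Add(L, Mul(5, b)), 0))) = Add(Rational(-3, 2), Mul(Rational(1, 2), 0)) = Add(Rational(-3, 2), 0) = Rational(-3, 2))
Pow(Add(2, Function('u')(-10, -3)), 2) = Pow(Add(2, Rational(-3, 2)), 2) = Pow(Rational(1, 2), 2) = Rational(1, 4)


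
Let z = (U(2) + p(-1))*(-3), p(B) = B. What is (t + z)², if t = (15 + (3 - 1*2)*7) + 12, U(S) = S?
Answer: 961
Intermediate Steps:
z = -3 (z = (2 - 1)*(-3) = 1*(-3) = -3)
t = 34 (t = (15 + (3 - 2)*7) + 12 = (15 + 1*7) + 12 = (15 + 7) + 12 = 22 + 12 = 34)
(t + z)² = (34 - 3)² = 31² = 961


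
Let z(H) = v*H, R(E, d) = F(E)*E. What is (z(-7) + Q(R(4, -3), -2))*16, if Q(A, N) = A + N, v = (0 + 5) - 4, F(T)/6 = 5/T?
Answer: 336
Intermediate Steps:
F(T) = 30/T (F(T) = 6*(5/T) = 30/T)
v = 1 (v = 5 - 4 = 1)
R(E, d) = 30 (R(E, d) = (30/E)*E = 30)
z(H) = H (z(H) = 1*H = H)
(z(-7) + Q(R(4, -3), -2))*16 = (-7 + (30 - 2))*16 = (-7 + 28)*16 = 21*16 = 336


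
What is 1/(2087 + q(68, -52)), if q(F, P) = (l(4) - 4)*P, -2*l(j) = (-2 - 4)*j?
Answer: 1/1671 ≈ 0.00059844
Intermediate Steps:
l(j) = 3*j (l(j) = -(-2 - 4)*j/2 = -(-3)*j = 3*j)
q(F, P) = 8*P (q(F, P) = (3*4 - 4)*P = (12 - 4)*P = 8*P)
1/(2087 + q(68, -52)) = 1/(2087 + 8*(-52)) = 1/(2087 - 416) = 1/1671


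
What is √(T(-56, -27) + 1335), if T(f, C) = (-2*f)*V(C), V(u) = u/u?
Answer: √1447 ≈ 38.039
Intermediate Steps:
V(u) = 1
T(f, C) = -2*f (T(f, C) = -2*f*1 = -2*f)
√(T(-56, -27) + 1335) = √(-2*(-56) + 1335) = √(112 + 1335) = √1447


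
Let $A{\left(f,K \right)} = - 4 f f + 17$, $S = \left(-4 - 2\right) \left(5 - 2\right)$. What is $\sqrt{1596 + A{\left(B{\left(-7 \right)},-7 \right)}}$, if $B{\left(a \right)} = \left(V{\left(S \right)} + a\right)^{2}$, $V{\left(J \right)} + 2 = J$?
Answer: $i \sqrt{2124151} \approx 1457.4 i$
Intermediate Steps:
$S = -18$ ($S = \left(-6\right) 3 = -18$)
$V{\left(J \right)} = -2 + J$
$B{\left(a \right)} = \left(-20 + a\right)^{2}$ ($B{\left(a \right)} = \left(\left(-2 - 18\right) + a\right)^{2} = \left(-20 + a\right)^{2}$)
$A{\left(f,K \right)} = 17 - 4 f^{2}$ ($A{\left(f,K \right)} = - 4 f^{2} + 17 = 17 - 4 f^{2}$)
$\sqrt{1596 + A{\left(B{\left(-7 \right)},-7 \right)}} = \sqrt{1596 + \left(17 - 4 \left(\left(-20 - 7\right)^{2}\right)^{2}\right)} = \sqrt{1596 + \left(17 - 4 \left(\left(-27\right)^{2}\right)^{2}\right)} = \sqrt{1596 + \left(17 - 4 \cdot 729^{2}\right)} = \sqrt{1596 + \left(17 - 2125764\right)} = \sqrt{1596 - 2125747} = \sqrt{-2124151} = i \sqrt{2124151}$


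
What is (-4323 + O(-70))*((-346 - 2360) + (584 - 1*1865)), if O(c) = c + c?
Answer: 17793981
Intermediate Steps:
O(c) = 2*c
(-4323 + O(-70))*((-346 - 2360) + (584 - 1*1865)) = (-4323 + 2*(-70))*((-346 - 2360) + (584 - 1*1865)) = (-4323 - 140)*(-2706 + (584 - 1865)) = -4463*(-2706 - 1281) = -4463*(-3987) = 17793981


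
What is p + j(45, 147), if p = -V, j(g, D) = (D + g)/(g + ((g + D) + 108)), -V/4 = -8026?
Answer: -3691896/115 ≈ -32103.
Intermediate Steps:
V = 32104 (V = -4*(-8026) = 32104)
j(g, D) = (D + g)/(108 + D + 2*g) (j(g, D) = (D + g)/(g + ((D + g) + 108)) = (D + g)/(g + (108 + D + g)) = (D + g)/(108 + D + 2*g))
p = -32104 (p = -1*32104 = -32104)
p + j(45, 147) = -32104 + (147 + 45)/(108 + 147 + 2*45) = -32104 + 192/(108 + 147 + 90) = -32104 + 192/345 = -32104 + (1/345)*192 = -32104 + 64/115 = -3691896/115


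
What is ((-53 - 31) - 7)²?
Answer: 8281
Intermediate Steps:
((-53 - 31) - 7)² = (-84 - 7)² = (-91)² = 8281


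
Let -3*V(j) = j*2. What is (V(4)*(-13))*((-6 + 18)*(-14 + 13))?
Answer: -416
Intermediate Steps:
V(j) = -2*j/3 (V(j) = -j*2/3 = -2*j/3)
(V(4)*(-13))*((-6 + 18)*(-14 + 13)) = (-2/3*4*(-13))*((-6 + 18)*(-14 + 13)) = (-8/3*(-13))*(12*(-1)) = (104/3)*(-12) = -416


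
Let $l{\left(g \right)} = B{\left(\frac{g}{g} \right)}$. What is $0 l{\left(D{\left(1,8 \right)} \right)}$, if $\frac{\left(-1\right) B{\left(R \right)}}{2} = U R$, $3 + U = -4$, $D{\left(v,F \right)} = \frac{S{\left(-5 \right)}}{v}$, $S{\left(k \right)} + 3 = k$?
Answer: $0$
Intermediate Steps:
$S{\left(k \right)} = -3 + k$
$D{\left(v,F \right)} = - \frac{8}{v}$ ($D{\left(v,F \right)} = \frac{-3 - 5}{v} = - \frac{8}{v}$)
$U = -7$ ($U = -3 - 4 = -7$)
$B{\left(R \right)} = 14 R$ ($B{\left(R \right)} = - 2 \left(- 7 R\right) = 14 R$)
$l{\left(g \right)} = 14$ ($l{\left(g \right)} = 14 \frac{g}{g} = 14 \cdot 1 = 14$)
$0 l{\left(D{\left(1,8 \right)} \right)} = 0 \cdot 14 = 0$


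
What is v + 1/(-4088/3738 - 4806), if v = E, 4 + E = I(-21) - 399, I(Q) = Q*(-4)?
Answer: -409434853/1283494 ≈ -319.00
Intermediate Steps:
I(Q) = -4*Q
E = -319 (E = -4 + (-4*(-21) - 399) = -4 + (84 - 399) = -4 - 315 = -319)
v = -319
v + 1/(-4088/3738 - 4806) = -319 + 1/(-4088/3738 - 4806) = -319 + 1/(-4088*1/3738 - 4806) = -319 + 1/(-292/267 - 4806) = -319 + 1/(-1283494/267) = -319 - 267/1283494 = -409434853/1283494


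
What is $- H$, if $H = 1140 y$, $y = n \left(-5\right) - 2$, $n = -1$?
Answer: $-3420$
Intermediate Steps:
$y = 3$ ($y = \left(-1\right) \left(-5\right) - 2 = 5 - 2 = 3$)
$H = 3420$ ($H = 1140 \cdot 3 = 3420$)
$- H = \left(-1\right) 3420 = -3420$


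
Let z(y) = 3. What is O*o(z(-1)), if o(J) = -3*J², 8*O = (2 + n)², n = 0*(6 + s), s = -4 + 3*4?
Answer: -27/2 ≈ -13.500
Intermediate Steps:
s = 8 (s = -4 + 12 = 8)
n = 0 (n = 0*(6 + 8) = 0*14 = 0)
O = ½ (O = (2 + 0)²/8 = (⅛)*2² = (⅛)*4 = ½ ≈ 0.50000)
O*o(z(-1)) = (-3*3²)/2 = (-3*9)/2 = (½)*(-27) = -27/2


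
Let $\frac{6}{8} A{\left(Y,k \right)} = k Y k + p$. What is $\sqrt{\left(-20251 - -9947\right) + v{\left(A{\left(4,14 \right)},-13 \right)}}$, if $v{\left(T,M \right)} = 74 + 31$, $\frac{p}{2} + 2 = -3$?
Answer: $i \sqrt{10199} \approx 100.99 i$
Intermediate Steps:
$p = -10$ ($p = -4 + 2 \left(-3\right) = -4 - 6 = -10$)
$A{\left(Y,k \right)} = - \frac{40}{3} + \frac{4 Y k^{2}}{3}$ ($A{\left(Y,k \right)} = \frac{4 \left(k Y k - 10\right)}{3} = \frac{4 \left(Y k k - 10\right)}{3} = \frac{4 \left(Y k^{2} - 10\right)}{3} = \frac{4 \left(-10 + Y k^{2}\right)}{3} = - \frac{40}{3} + \frac{4 Y k^{2}}{3}$)
$v{\left(T,M \right)} = 105$
$\sqrt{\left(-20251 - -9947\right) + v{\left(A{\left(4,14 \right)},-13 \right)}} = \sqrt{\left(-20251 - -9947\right) + 105} = \sqrt{\left(-20251 + 9947\right) + 105} = \sqrt{-10304 + 105} = \sqrt{-10199} = i \sqrt{10199}$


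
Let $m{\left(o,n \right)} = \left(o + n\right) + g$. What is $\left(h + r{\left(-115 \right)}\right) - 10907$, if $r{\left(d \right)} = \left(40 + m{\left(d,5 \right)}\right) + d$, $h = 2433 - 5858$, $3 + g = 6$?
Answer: $-14514$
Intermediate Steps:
$g = 3$ ($g = -3 + 6 = 3$)
$m{\left(o,n \right)} = 3 + n + o$ ($m{\left(o,n \right)} = \left(o + n\right) + 3 = \left(n + o\right) + 3 = 3 + n + o$)
$h = -3425$
$r{\left(d \right)} = 48 + 2 d$ ($r{\left(d \right)} = \left(40 + \left(3 + 5 + d\right)\right) + d = \left(40 + \left(8 + d\right)\right) + d = \left(48 + d\right) + d = 48 + 2 d$)
$\left(h + r{\left(-115 \right)}\right) - 10907 = \left(-3425 + \left(48 + 2 \left(-115\right)\right)\right) - 10907 = \left(-3425 + \left(48 - 230\right)\right) - 10907 = \left(-3425 - 182\right) - 10907 = -3607 - 10907 = -14514$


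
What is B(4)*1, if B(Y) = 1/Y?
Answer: ¼ ≈ 0.25000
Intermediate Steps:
B(Y) = 1/Y
B(4)*1 = 1/4 = (¼)*1 = ¼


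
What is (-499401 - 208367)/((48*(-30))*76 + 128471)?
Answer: -707768/19031 ≈ -37.190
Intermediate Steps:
(-499401 - 208367)/((48*(-30))*76 + 128471) = -707768/(-1440*76 + 128471) = -707768/(-109440 + 128471) = -707768/19031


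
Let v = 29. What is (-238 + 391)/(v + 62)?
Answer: 153/91 ≈ 1.6813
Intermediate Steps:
(-238 + 391)/(v + 62) = (-238 + 391)/(29 + 62) = 153/91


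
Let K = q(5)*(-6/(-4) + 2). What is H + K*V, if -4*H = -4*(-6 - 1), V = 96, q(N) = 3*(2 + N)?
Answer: 7049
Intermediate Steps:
q(N) = 6 + 3*N
H = -7 (H = -(-1)*(-6 - 1) = -(-1)*(-7) = -¼*28 = -7)
K = 147/2 (K = (6 + 3*5)*(-6/(-4) + 2) = (6 + 15)*(-6*(-¼) + 2) = 21*(3/2 + 2) = 21*(7/2) = 147/2 ≈ 73.500)
H + K*V = -7 + (147/2)*96 = -7 + 7056 = 7049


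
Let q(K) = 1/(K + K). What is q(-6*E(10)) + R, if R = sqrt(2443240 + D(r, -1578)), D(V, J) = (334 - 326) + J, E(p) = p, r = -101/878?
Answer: -1/120 + 7*sqrt(49830) ≈ 1562.6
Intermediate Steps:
r = -101/878 (r = -101*1/878 = -101/878 ≈ -0.11503)
q(K) = 1/(2*K)
D(V, J) = 8 + J
R = 7*sqrt(49830) (R = sqrt(2443240 + (8 - 1578)) = sqrt(2443240 - 1570) = sqrt(2441670) = 7*sqrt(49830) ≈ 1562.6)
q(-6*E(10)) + R = 1/(2*((-6*10))) + 7*sqrt(49830) = (1/2)/(-60) + 7*sqrt(49830) = (1/2)*(-1/60) + 7*sqrt(49830) = -1/120 + 7*sqrt(49830)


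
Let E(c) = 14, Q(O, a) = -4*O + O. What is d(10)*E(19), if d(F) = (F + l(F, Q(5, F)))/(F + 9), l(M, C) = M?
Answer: 280/19 ≈ 14.737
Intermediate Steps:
Q(O, a) = -3*O
d(F) = 2*F/(9 + F) (d(F) = (F + F)/(F + 9) = (2*F)/(9 + F) = 2*F/(9 + F))
d(10)*E(19) = (2*10/(9 + 10))*14 = (2*10/19)*14 = (2*10*(1/19))*14 = (20/19)*14 = 280/19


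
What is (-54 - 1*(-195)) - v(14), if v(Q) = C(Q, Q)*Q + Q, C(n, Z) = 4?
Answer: 71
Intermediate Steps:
v(Q) = 5*Q (v(Q) = 4*Q + Q = 5*Q)
(-54 - 1*(-195)) - v(14) = (-54 - 1*(-195)) - 5*14 = (-54 + 195) - 1*70 = 141 - 70 = 71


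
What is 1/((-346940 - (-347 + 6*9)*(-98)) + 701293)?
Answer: 1/325639 ≈ 3.0709e-6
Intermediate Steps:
1/((-346940 - (-347 + 6*9)*(-98)) + 701293) = 1/((-346940 - (-347 + 54)*(-98)) + 701293) = 1/((-346940 - (-293)*(-98)) + 701293) = 1/((-346940 - 1*28714) + 701293) = 1/((-346940 - 28714) + 701293) = 1/(-375654 + 701293) = 1/325639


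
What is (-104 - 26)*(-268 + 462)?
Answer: -25220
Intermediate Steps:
(-104 - 26)*(-268 + 462) = -130*194 = -25220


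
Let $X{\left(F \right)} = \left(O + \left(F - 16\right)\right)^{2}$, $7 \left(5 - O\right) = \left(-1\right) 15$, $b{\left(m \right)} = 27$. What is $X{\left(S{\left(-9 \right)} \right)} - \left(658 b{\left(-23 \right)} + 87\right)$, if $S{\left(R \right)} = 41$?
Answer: $- \frac{824172}{49} \approx -16820.0$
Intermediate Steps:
$O = \frac{50}{7}$ ($O = 5 - \frac{\left(-1\right) 15}{7} = 5 - - \frac{15}{7} = 5 + \frac{15}{7} = \frac{50}{7} \approx 7.1429$)
$X{\left(F \right)} = \left(- \frac{62}{7} + F\right)^{2}$ ($X{\left(F \right)} = \left(\frac{50}{7} + \left(F - 16\right)\right)^{2} = \left(\frac{50}{7} + \left(-16 + F\right)\right)^{2} = \left(- \frac{62}{7} + F\right)^{2}$)
$X{\left(S{\left(-9 \right)} \right)} - \left(658 b{\left(-23 \right)} + 87\right) = \frac{\left(-62 + 7 \cdot 41\right)^{2}}{49} - \left(658 \cdot 27 + 87\right) = \frac{\left(-62 + 287\right)^{2}}{49} - \left(17766 + 87\right) = \frac{225^{2}}{49} - 17853 = \frac{1}{49} \cdot 50625 - 17853 = \frac{50625}{49} - 17853 = - \frac{824172}{49}$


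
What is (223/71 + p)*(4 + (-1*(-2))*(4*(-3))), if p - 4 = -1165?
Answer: 1644160/71 ≈ 23157.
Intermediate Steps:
p = -1161 (p = 4 - 1165 = -1161)
(223/71 + p)*(4 + (-1*(-2))*(4*(-3))) = (223/71 - 1161)*(4 + (-1*(-2))*(4*(-3))) = (223*(1/71) - 1161)*(4 + 2*(-12)) = (223/71 - 1161)*(4 - 24) = -82208/71*(-20) = 1644160/71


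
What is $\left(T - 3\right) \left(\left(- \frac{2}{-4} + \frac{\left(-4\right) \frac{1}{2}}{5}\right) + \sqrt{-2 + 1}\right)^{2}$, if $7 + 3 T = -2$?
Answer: $\frac{297}{50} - \frac{6 i}{5} \approx 5.94 - 1.2 i$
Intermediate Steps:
$T = -3$ ($T = - \frac{7}{3} + \frac{1}{3} \left(-2\right) = - \frac{7}{3} - \frac{2}{3} = -3$)
$\left(T - 3\right) \left(\left(- \frac{2}{-4} + \frac{\left(-4\right) \frac{1}{2}}{5}\right) + \sqrt{-2 + 1}\right)^{2} = \left(-3 - 3\right) \left(\left(- \frac{2}{-4} + \frac{\left(-4\right) \frac{1}{2}}{5}\right) + \sqrt{-2 + 1}\right)^{2} = - 6 \left(\left(\left(-2\right) \left(- \frac{1}{4}\right) + \left(-4\right) \frac{1}{2} \cdot \frac{1}{5}\right) + \sqrt{-1}\right)^{2} = - 6 \left(\left(\frac{1}{2} - \frac{2}{5}\right) + i\right)^{2} = - 6 \left(\frac{1}{10} + i\right)^{2}$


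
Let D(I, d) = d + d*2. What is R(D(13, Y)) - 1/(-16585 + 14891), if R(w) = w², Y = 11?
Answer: 1844767/1694 ≈ 1089.0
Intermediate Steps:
D(I, d) = 3*d (D(I, d) = d + 2*d = 3*d)
R(D(13, Y)) - 1/(-16585 + 14891) = (3*11)² - 1/(-16585 + 14891) = 33² - 1/(-1694) = 1089 - 1*(-1/1694) = 1089 + 1/1694 = 1844767/1694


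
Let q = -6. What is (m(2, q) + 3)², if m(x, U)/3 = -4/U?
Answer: 25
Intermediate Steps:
m(x, U) = -12/U (m(x, U) = 3*(-4/U) = -12/U)
(m(2, q) + 3)² = (-12/(-6) + 3)² = (-12*(-⅙) + 3)² = (2 + 3)² = 5² = 25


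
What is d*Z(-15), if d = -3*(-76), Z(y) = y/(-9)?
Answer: 380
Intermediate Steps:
Z(y) = -y/9 (Z(y) = y*(-⅑) = -y/9)
d = 228
d*Z(-15) = 228*(-⅑*(-15)) = 228*(5/3) = 380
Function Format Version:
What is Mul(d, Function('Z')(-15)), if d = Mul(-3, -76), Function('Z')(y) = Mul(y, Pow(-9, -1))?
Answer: 380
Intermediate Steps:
Function('Z')(y) = Mul(Rational(-1, 9), y) (Function('Z')(y) = Mul(y, Rational(-1, 9)) = Mul(Rational(-1, 9), y))
d = 228
Mul(d, Function('Z')(-15)) = Mul(228, Mul(Rational(-1, 9), -15)) = Mul(228, Rational(5, 3)) = 380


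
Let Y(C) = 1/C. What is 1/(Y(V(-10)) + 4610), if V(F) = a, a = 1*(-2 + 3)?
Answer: 1/4611 ≈ 0.00021687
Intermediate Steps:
a = 1 (a = 1*1 = 1)
V(F) = 1
1/(Y(V(-10)) + 4610) = 1/(1/1 + 4610) = 1/(1 + 4610) = 1/4611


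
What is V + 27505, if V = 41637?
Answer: 69142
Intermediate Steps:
V + 27505 = 41637 + 27505 = 69142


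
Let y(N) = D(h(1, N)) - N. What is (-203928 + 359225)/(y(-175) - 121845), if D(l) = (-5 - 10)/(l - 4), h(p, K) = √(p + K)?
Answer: -718007604056/562533458165 - 465891*I*√174/562533458165 ≈ -1.2764 - 1.0925e-5*I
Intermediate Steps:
h(p, K) = √(K + p)
D(l) = -15/(-4 + l)
y(N) = -N - 15/(-4 + √(1 + N)) (y(N) = -15/(-4 + √(N + 1)) - N = -15/(-4 + √(1 + N)) - N = -N - 15/(-4 + √(1 + N)))
(-203928 + 359225)/(y(-175) - 121845) = (-203928 + 359225)/((-1*(-175) - 15/(-4 + √(1 - 175))) - 121845) = 155297/((175 - 15/(-4 + √(-174))) - 121845) = 155297/((175 - 15/(-4 + I*√174)) - 121845) = 155297/(-121670 - 15/(-4 + I*√174))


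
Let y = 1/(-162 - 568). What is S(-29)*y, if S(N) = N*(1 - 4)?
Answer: -87/730 ≈ -0.11918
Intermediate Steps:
S(N) = -3*N (S(N) = N*(-3) = -3*N)
y = -1/730 (y = 1/(-730) = -1/730 ≈ -0.0013699)
S(-29)*y = -3*(-29)*(-1/730) = 87*(-1/730) = -87/730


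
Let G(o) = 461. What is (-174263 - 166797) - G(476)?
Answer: -341521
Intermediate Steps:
(-174263 - 166797) - G(476) = (-174263 - 166797) - 1*461 = -341060 - 461 = -341521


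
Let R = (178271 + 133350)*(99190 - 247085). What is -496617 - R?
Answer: 46086691178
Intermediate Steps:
R = -46087187795 (R = 311621*(-147895) = -46087187795)
-496617 - R = -496617 - 1*(-46087187795) = -496617 + 46087187795 = 46086691178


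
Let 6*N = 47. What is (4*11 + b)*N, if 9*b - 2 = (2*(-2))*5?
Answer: 329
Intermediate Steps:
N = 47/6 (N = (⅙)*47 = 47/6 ≈ 7.8333)
b = -2 (b = 2/9 + ((2*(-2))*5)/9 = 2/9 + (-4*5)/9 = 2/9 + (⅑)*(-20) = 2/9 - 20/9 = -2)
(4*11 + b)*N = (4*11 - 2)*(47/6) = (44 - 2)*(47/6) = 42*(47/6) = 329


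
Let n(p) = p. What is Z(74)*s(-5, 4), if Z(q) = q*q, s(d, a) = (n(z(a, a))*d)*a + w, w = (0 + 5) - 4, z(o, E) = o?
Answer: -432604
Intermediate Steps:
w = 1 (w = 5 - 4 = 1)
s(d, a) = 1 + d*a**2 (s(d, a) = (a*d)*a + 1 = d*a**2 + 1 = 1 + d*a**2)
Z(q) = q**2
Z(74)*s(-5, 4) = 74**2*(1 - 5*4**2) = 5476*(1 - 5*16) = 5476*(1 - 80) = 5476*(-79) = -432604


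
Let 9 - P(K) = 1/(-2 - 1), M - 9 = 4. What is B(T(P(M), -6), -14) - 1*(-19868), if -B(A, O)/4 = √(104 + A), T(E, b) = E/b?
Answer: 19868 - 4*√922/3 ≈ 19828.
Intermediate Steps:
M = 13 (M = 9 + 4 = 13)
P(K) = 28/3 (P(K) = 9 - 1/(-2 - 1) = 9 - 1/(-3) = 9 - 1*(-⅓) = 9 + ⅓ = 28/3)
B(A, O) = -4*√(104 + A)
B(T(P(M), -6), -14) - 1*(-19868) = -4*√(104 + (28/3)/(-6)) - 1*(-19868) = -4*√(104 + (28/3)*(-⅙)) + 19868 = -4*√(104 - 14/9) + 19868 = -4*√922/3 + 19868 = 19868 - 4*√922/3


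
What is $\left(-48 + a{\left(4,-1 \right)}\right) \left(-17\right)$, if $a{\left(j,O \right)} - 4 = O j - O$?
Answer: $799$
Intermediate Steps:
$a{\left(j,O \right)} = 4 - O + O j$ ($a{\left(j,O \right)} = 4 + \left(O j - O\right) = 4 + \left(- O + O j\right) = 4 - O + O j$)
$\left(-48 + a{\left(4,-1 \right)}\right) \left(-17\right) = \left(-48 - -1\right) \left(-17\right) = \left(-48 + \left(4 + 1 - 4\right)\right) \left(-17\right) = \left(-48 + 1\right) \left(-17\right) = \left(-47\right) \left(-17\right) = 799$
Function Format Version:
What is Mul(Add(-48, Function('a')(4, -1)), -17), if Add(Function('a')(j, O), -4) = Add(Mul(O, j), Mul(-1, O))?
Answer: 799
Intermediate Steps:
Function('a')(j, O) = Add(4, Mul(-1, O), Mul(O, j)) (Function('a')(j, O) = Add(4, Add(Mul(O, j), Mul(-1, O))) = Add(4, Add(Mul(-1, O), Mul(O, j))) = Add(4, Mul(-1, O), Mul(O, j)))
Mul(Add(-48, Function('a')(4, -1)), -17) = Mul(Add(-48, Add(4, Mul(-1, -1), Mul(-1, 4))), -17) = Mul(Add(-48, Add(4, 1, -4)), -17) = Mul(Add(-48, 1), -17) = Mul(-47, -17) = 799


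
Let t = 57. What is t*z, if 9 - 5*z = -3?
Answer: 684/5 ≈ 136.80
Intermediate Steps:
z = 12/5 (z = 9/5 - ⅕*(-3) = 9/5 + ⅗ = 12/5 ≈ 2.4000)
t*z = 57*(12/5) = 684/5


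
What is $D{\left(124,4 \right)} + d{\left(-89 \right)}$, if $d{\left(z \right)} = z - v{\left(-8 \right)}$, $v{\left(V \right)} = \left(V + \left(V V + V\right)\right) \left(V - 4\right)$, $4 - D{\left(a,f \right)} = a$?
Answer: $367$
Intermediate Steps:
$D{\left(a,f \right)} = 4 - a$
$v{\left(V \right)} = \left(-4 + V\right) \left(V^{2} + 2 V\right)$ ($v{\left(V \right)} = \left(V + \left(V^{2} + V\right)\right) \left(-4 + V\right) = \left(V + \left(V + V^{2}\right)\right) \left(-4 + V\right) = \left(V^{2} + 2 V\right) \left(-4 + V\right) = \left(-4 + V\right) \left(V^{2} + 2 V\right)$)
$d{\left(z \right)} = 576 + z$ ($d{\left(z \right)} = z - - 8 \left(-8 + \left(-8\right)^{2} - -16\right) = z - - 8 \left(-8 + 64 + 16\right) = z - \left(-8\right) 72 = z - -576 = z + 576 = 576 + z$)
$D{\left(124,4 \right)} + d{\left(-89 \right)} = \left(4 - 124\right) + \left(576 - 89\right) = \left(4 - 124\right) + 487 = -120 + 487 = 367$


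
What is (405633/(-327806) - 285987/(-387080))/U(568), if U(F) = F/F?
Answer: -31632083559/63443573240 ≈ -0.49859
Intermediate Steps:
U(F) = 1
(405633/(-327806) - 285987/(-387080))/U(568) = (405633/(-327806) - 285987/(-387080))/1 = (405633*(-1/327806) - 285987*(-1/387080))*1 = (-405633/327806 + 285987/387080)*1 = -31632083559/63443573240*1 = -31632083559/63443573240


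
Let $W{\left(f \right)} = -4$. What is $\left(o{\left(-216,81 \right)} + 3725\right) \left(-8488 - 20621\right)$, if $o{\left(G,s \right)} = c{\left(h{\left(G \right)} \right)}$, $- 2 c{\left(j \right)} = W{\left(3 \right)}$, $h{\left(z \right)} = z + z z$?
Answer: $-108489243$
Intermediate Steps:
$h{\left(z \right)} = z + z^{2}$
$c{\left(j \right)} = 2$ ($c{\left(j \right)} = \left(- \frac{1}{2}\right) \left(-4\right) = 2$)
$o{\left(G,s \right)} = 2$
$\left(o{\left(-216,81 \right)} + 3725\right) \left(-8488 - 20621\right) = \left(2 + 3725\right) \left(-8488 - 20621\right) = 3727 \left(-29109\right) = -108489243$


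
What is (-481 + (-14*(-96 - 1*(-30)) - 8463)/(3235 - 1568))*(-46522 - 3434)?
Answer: 40432687896/1667 ≈ 2.4255e+7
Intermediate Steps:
(-481 + (-14*(-96 - 1*(-30)) - 8463)/(3235 - 1568))*(-46522 - 3434) = (-481 + (-14*(-96 + 30) - 8463)/1667)*(-49956) = (-481 + (-14*(-66) - 8463)*(1/1667))*(-49956) = (-481 + (924 - 8463)*(1/1667))*(-49956) = (-481 - 7539*1/1667)*(-49956) = (-481 - 7539/1667)*(-49956) = -809366/1667*(-49956) = 40432687896/1667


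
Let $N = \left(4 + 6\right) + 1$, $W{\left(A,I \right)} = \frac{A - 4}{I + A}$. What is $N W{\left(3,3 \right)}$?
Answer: $- \frac{11}{6} \approx -1.8333$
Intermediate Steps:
$W{\left(A,I \right)} = \frac{-4 + A}{A + I}$
$N = 11$ ($N = 10 + 1 = 11$)
$N W{\left(3,3 \right)} = 11 \frac{-4 + 3}{3 + 3} = 11 \cdot \frac{1}{6} \left(-1\right) = 11 \left(- \frac{1}{6}\right) = - \frac{11}{6}$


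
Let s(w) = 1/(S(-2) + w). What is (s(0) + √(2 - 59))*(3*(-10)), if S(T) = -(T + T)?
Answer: -15/2 - 30*I*√57 ≈ -7.5 - 226.5*I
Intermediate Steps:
S(T) = -2*T
s(w) = 1/(4 + w) (s(w) = 1/(-2*(-2) + w) = 1/(4 + w))
(s(0) + √(2 - 59))*(3*(-10)) = (1/(4 + 0) + √(2 - 59))*(3*(-10)) = (1/4 + √(-57))*(-30) = (¼ + I*√57)*(-30) = -15/2 - 30*I*√57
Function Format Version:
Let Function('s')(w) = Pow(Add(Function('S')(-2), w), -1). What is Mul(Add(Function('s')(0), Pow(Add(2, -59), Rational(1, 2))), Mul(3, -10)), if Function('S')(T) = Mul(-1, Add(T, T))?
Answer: Add(Rational(-15, 2), Mul(-30, I, Pow(57, Rational(1, 2)))) ≈ Add(-7.5000, Mul(-226.50, I))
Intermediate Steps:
Function('S')(T) = Mul(-2, T) (Function('S')(T) = Mul(-1, Mul(2, T)) = Mul(-2, T))
Function('s')(w) = Pow(Add(4, w), -1) (Function('s')(w) = Pow(Add(Mul(-2, -2), w), -1) = Pow(Add(4, w), -1))
Mul(Add(Function('s')(0), Pow(Add(2, -59), Rational(1, 2))), Mul(3, -10)) = Mul(Add(Pow(Add(4, 0), -1), Pow(Add(2, -59), Rational(1, 2))), Mul(3, -10)) = Mul(Add(Pow(4, -1), Pow(-57, Rational(1, 2))), -30) = Mul(Add(Rational(1, 4), Mul(I, Pow(57, Rational(1, 2)))), -30) = Add(Rational(-15, 2), Mul(-30, I, Pow(57, Rational(1, 2))))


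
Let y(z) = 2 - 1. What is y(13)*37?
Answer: 37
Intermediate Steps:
y(z) = 1
y(13)*37 = 1*37 = 37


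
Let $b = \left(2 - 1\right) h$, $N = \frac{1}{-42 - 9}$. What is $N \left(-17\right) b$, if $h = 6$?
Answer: $2$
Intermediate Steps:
$N = - \frac{1}{51}$ ($N = \frac{1}{-51} = - \frac{1}{51} \approx -0.019608$)
$b = 6$ ($b = \left(2 - 1\right) 6 = 1 \cdot 6 = 6$)
$N \left(-17\right) b = \left(- \frac{1}{51}\right) \left(-17\right) 6 = \frac{1}{3} \cdot 6 = 2$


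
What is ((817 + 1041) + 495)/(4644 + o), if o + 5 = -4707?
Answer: -2353/68 ≈ -34.603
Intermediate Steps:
o = -4712 (o = -5 - 4707 = -4712)
((817 + 1041) + 495)/(4644 + o) = ((817 + 1041) + 495)/(4644 - 4712) = (1858 + 495)/(-68) = 2353*(-1/68) = -2353/68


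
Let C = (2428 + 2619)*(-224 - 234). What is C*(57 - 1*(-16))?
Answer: -168741398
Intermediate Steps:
C = -2311526 (C = 5047*(-458) = -2311526)
C*(57 - 1*(-16)) = -2311526*(57 - 1*(-16)) = -2311526*(57 + 16) = -2311526*73 = -168741398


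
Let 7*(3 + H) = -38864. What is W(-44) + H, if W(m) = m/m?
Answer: -5554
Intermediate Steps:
H = -5555 (H = -3 + (⅐)*(-38864) = -3 - 5552 = -5555)
W(m) = 1
W(-44) + H = 1 - 5555 = -5554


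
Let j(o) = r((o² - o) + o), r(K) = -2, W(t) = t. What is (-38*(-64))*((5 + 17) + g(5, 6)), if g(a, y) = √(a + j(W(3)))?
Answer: 53504 + 2432*√3 ≈ 57716.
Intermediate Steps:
j(o) = -2
g(a, y) = √(-2 + a) (g(a, y) = √(a - 2) = √(-2 + a))
(-38*(-64))*((5 + 17) + g(5, 6)) = (-38*(-64))*((5 + 17) + √(-2 + 5)) = 2432*(22 + √3) = 53504 + 2432*√3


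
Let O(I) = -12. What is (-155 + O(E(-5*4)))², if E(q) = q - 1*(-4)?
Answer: 27889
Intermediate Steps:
E(q) = 4 + q (E(q) = q + 4 = 4 + q)
(-155 + O(E(-5*4)))² = (-155 - 12)² = (-167)² = 27889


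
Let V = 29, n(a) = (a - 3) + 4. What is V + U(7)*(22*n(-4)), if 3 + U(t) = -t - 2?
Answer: 821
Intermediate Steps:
n(a) = 1 + a (n(a) = (-3 + a) + 4 = 1 + a)
U(t) = -5 - t (U(t) = -3 + (-t - 2) = -3 + (-2 - t) = -5 - t)
V + U(7)*(22*n(-4)) = 29 + (-5 - 1*7)*(22*(1 - 4)) = 29 + (-5 - 7)*(22*(-3)) = 29 - 12*(-66) = 29 + 792 = 821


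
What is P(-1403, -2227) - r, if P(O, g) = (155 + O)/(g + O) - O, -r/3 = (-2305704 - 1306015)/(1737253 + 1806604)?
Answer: 3002260831726/2144033485 ≈ 1400.3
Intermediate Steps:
r = 10835157/3543857 (r = -3*(-2305704 - 1306015)/(1737253 + 1806604) = -(-10835157)/3543857 = -3*(-3611719/3543857) = 10835157/3543857 ≈ 3.0574)
P(O, g) = -O + (155 + O)/(O + g) (P(O, g) = (155 + O)/(O + g) - O = -O + (155 + O)/(O + g))
P(-1403, -2227) - r = (155 - 1403 - 1*(-1403)**2 - 1*(-1403)*(-2227))/(-1403 - 2227) - 1*10835157/3543857 = (155 - 1403 - 1*1968409 - 3124481)/(-3630) - 10835157/3543857 = -(155 - 1403 - 1968409 - 3124481)/3630 - 10835157/3543857 = -1/3630*(-5094138) - 10835157/3543857 = 849023/605 - 10835157/3543857 = 3002260831726/2144033485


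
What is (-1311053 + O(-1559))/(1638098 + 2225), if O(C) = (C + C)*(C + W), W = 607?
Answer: 1657283/1640323 ≈ 1.0103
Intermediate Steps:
O(C) = 2*C*(607 + C) (O(C) = (C + C)*(C + 607) = (2*C)*(607 + C) = 2*C*(607 + C))
(-1311053 + O(-1559))/(1638098 + 2225) = (-1311053 + 2*(-1559)*(607 - 1559))/(1638098 + 2225) = (-1311053 + 2*(-1559)*(-952))/1640323 = (-1311053 + 2968336)*(1/1640323) = 1657283*(1/1640323) = 1657283/1640323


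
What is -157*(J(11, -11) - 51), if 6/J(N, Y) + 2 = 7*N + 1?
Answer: 303795/38 ≈ 7994.6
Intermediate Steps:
J(N, Y) = 6/(-1 + 7*N) (J(N, Y) = 6/(-2 + (7*N + 1)) = 6/(-2 + (1 + 7*N)) = 6/(-1 + 7*N))
-157*(J(11, -11) - 51) = -157*(6/(-1 + 7*11) - 51) = -157*(6/(-1 + 77) - 51) = -157*(6/76 - 51) = -157*(6*(1/76) - 51) = -157*(3/38 - 51) = -157*(-1935/38) = 303795/38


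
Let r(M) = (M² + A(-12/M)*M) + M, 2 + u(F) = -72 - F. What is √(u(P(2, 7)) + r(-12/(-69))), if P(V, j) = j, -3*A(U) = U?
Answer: 25*I*√65/23 ≈ 8.7633*I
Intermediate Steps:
A(U) = -U/3
u(F) = -74 - F (u(F) = -2 + (-72 - F) = -74 - F)
r(M) = 4 + M + M² (r(M) = (M² + (-(-4)/M)*M) + M = (M² + (4/M)*M) + M = (M² + 4) + M = (4 + M²) + M = 4 + M + M²)
√(u(P(2, 7)) + r(-12/(-69))) = √((-74 - 1*7) + (4 + (-12/(-69))*(1 - 12/(-69)))) = √((-74 - 7) + (4 + (-12*(-1/69))*(1 - 12*(-1/69)))) = √(-81 + (4 + 4*(1 + 4/23)/23)) = √(-81 + (4 + (4/23)*(27/23))) = √(-81 + (4 + 108/529)) = √(-81 + 2224/529) = √(-40625/529) = 25*I*√65/23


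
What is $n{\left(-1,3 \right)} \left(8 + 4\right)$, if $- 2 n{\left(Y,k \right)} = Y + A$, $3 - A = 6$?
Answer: $24$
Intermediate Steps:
$A = -3$ ($A = 3 - 6 = -3$)
$n{\left(Y,k \right)} = \frac{3}{2} - \frac{Y}{2}$ ($n{\left(Y,k \right)} = - \frac{Y - 3}{2} = - \frac{-3 + Y}{2} = \frac{3}{2} - \frac{Y}{2}$)
$n{\left(-1,3 \right)} \left(8 + 4\right) = \left(\frac{3}{2} - - \frac{1}{2}\right) \left(8 + 4\right) = \left(\frac{3}{2} + \frac{1}{2}\right) 12 = 2 \cdot 12 = 24$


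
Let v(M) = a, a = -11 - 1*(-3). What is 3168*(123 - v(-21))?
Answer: 415008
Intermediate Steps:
a = -8 (a = -11 + 3 = -8)
v(M) = -8
3168*(123 - v(-21)) = 3168*(123 - 1*(-8)) = 3168*(123 + 8) = 3168*131 = 415008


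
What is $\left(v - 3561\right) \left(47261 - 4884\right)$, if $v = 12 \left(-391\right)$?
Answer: $-349737381$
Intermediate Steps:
$v = -4692$
$\left(v - 3561\right) \left(47261 - 4884\right) = \left(-4692 - 3561\right) \left(47261 - 4884\right) = \left(-8253\right) 42377 = -349737381$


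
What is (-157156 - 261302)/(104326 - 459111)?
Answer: 418458/354785 ≈ 1.1795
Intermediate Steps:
(-157156 - 261302)/(104326 - 459111) = -418458/(-354785) = -418458*(-1/354785) = 418458/354785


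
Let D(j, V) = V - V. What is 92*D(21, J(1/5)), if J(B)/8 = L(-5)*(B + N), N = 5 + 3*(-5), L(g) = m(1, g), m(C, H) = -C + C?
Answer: 0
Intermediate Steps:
m(C, H) = 0
L(g) = 0
N = -10 (N = 5 - 15 = -10)
J(B) = 0 (J(B) = 8*(0*(B - 10)) = 8*(0*(-10 + B)) = 8*0 = 0)
D(j, V) = 0
92*D(21, J(1/5)) = 92*0 = 0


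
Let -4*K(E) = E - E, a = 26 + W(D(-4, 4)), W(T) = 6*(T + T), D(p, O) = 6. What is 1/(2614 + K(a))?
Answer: 1/2614 ≈ 0.00038256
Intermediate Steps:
W(T) = 12*T (W(T) = 6*(2*T) = 12*T)
a = 98 (a = 26 + 12*6 = 26 + 72 = 98)
K(E) = 0 (K(E) = -(E - E)/4 = -1/4*0 = 0)
1/(2614 + K(a)) = 1/(2614 + 0) = 1/2614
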